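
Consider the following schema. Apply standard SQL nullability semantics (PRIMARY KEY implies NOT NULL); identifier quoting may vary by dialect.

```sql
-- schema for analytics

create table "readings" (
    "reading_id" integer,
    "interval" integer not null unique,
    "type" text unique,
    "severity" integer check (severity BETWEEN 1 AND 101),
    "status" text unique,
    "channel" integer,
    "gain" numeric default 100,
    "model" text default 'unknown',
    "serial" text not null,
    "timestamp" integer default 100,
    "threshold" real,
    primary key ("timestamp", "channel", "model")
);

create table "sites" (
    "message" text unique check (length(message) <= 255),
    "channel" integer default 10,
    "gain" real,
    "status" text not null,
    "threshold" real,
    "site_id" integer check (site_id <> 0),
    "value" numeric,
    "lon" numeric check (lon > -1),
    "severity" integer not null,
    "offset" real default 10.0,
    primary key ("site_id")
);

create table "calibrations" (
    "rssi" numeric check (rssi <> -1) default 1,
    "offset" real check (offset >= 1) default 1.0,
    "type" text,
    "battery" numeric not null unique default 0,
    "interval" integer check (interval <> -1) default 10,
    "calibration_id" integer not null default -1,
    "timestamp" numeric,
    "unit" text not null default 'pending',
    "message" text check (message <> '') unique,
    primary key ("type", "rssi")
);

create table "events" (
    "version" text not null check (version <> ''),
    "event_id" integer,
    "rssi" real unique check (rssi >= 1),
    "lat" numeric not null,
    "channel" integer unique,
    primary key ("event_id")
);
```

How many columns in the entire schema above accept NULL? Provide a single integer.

readings: 6 nullable (reading_id, type, severity, status, gain, threshold — PK (timestamp, channel, model) and explicit NOT NULL columns excluded).
sites: 7 nullable (message, channel, gain, threshold, value, lon, offset — PK (site_id) and explicit NOT NULL columns excluded).
calibrations: 4 nullable (offset, interval, timestamp, message — PK (type, rssi) and explicit NOT NULL columns excluded).
events: 2 nullable (rssi, channel — PK (event_id) and explicit NOT NULL columns excluded).
Total: 6 + 7 + 4 + 2 = 19.

19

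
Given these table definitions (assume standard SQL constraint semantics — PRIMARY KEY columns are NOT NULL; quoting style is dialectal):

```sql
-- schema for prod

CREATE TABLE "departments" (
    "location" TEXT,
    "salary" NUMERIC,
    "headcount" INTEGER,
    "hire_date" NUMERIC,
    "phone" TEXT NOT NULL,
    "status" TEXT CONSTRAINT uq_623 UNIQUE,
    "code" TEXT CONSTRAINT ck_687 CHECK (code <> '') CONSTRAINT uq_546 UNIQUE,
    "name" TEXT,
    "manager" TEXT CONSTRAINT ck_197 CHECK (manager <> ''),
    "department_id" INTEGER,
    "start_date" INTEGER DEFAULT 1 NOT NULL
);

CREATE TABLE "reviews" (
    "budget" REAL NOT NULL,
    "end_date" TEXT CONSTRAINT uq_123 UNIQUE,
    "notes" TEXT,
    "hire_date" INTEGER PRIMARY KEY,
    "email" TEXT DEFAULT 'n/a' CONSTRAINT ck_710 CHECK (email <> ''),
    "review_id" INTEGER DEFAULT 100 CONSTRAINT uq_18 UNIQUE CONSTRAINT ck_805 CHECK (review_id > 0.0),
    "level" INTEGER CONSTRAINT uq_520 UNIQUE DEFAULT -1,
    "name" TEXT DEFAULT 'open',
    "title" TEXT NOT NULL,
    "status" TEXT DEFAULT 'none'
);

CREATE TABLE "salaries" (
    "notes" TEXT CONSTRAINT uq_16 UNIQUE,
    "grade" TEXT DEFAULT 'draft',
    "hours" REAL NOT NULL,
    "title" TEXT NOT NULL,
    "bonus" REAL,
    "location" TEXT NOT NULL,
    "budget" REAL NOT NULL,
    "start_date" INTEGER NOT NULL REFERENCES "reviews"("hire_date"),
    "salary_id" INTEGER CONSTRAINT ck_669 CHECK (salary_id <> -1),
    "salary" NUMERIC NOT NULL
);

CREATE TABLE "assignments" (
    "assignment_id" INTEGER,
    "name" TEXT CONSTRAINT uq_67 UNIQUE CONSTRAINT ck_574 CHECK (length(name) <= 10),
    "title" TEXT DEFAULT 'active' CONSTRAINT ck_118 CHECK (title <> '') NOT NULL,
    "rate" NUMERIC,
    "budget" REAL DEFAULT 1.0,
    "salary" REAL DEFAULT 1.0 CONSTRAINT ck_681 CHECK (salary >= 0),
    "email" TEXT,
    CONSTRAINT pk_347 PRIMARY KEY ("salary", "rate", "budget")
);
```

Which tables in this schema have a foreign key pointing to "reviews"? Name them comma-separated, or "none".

- salaries.start_date references reviews(hire_date).

salaries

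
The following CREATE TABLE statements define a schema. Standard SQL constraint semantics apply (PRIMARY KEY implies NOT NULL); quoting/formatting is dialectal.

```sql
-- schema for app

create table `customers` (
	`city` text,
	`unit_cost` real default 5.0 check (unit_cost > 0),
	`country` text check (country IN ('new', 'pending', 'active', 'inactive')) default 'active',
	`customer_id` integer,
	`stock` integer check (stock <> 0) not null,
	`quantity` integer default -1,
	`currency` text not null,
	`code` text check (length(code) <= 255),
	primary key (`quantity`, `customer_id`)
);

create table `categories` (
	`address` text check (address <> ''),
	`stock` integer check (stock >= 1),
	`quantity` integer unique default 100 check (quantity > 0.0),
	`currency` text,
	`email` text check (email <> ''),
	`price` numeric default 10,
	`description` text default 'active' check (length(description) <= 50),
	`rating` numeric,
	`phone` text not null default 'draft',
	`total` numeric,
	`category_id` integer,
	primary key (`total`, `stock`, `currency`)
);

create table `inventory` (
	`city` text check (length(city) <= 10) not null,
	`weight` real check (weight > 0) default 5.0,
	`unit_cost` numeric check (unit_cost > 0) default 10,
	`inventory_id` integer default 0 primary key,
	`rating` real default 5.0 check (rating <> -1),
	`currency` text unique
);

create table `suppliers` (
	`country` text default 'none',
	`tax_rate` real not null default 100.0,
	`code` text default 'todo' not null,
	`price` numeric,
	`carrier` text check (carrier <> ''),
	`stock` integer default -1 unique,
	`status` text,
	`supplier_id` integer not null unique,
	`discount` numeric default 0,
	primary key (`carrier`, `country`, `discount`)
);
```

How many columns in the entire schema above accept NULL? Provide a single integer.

customers: 4 nullable (city, unit_cost, country, code — PK (quantity, customer_id) and explicit NOT NULL columns excluded).
categories: 7 nullable (address, quantity, email, price, description, rating, category_id — PK (total, stock, currency) and explicit NOT NULL columns excluded).
inventory: 4 nullable (weight, unit_cost, rating, currency — PK (inventory_id) and explicit NOT NULL columns excluded).
suppliers: 3 nullable (price, stock, status — PK (carrier, country, discount) and explicit NOT NULL columns excluded).
Total: 4 + 7 + 4 + 3 = 18.

18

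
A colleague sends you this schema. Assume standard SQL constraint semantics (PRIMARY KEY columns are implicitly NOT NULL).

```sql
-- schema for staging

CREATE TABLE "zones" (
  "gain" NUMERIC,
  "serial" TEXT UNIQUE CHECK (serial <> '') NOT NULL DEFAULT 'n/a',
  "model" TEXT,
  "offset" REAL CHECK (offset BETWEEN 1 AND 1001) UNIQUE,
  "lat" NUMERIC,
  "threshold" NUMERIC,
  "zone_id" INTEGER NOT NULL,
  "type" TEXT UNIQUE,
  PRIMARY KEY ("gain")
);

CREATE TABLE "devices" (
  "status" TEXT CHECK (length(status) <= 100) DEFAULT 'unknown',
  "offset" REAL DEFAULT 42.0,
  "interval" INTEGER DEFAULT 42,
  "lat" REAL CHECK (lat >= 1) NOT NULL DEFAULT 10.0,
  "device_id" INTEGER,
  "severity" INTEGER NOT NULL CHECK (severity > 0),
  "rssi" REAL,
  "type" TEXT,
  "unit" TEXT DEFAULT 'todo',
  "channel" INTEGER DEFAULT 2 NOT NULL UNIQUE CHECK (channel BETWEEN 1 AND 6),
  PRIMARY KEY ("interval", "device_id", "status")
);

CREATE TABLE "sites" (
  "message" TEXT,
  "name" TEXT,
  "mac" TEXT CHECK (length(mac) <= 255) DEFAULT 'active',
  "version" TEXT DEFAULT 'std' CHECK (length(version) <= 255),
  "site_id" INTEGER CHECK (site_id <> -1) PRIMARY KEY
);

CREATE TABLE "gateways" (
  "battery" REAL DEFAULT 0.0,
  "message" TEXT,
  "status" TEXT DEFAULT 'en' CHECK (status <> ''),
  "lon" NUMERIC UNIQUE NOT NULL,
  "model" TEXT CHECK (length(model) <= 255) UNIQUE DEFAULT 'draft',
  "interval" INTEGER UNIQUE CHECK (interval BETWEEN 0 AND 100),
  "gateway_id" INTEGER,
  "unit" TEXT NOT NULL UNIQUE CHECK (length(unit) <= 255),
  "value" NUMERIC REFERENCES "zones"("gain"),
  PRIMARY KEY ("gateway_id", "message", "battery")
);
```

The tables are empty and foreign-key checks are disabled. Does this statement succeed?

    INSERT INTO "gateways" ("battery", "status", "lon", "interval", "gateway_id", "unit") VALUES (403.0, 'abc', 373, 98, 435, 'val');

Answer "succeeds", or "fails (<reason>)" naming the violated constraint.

fails (NOT NULL on message)

message is omitted from the column list and has no DEFAULT, so it would receive NULL.
But message is part of the PRIMARY KEY (implied NOT NULL).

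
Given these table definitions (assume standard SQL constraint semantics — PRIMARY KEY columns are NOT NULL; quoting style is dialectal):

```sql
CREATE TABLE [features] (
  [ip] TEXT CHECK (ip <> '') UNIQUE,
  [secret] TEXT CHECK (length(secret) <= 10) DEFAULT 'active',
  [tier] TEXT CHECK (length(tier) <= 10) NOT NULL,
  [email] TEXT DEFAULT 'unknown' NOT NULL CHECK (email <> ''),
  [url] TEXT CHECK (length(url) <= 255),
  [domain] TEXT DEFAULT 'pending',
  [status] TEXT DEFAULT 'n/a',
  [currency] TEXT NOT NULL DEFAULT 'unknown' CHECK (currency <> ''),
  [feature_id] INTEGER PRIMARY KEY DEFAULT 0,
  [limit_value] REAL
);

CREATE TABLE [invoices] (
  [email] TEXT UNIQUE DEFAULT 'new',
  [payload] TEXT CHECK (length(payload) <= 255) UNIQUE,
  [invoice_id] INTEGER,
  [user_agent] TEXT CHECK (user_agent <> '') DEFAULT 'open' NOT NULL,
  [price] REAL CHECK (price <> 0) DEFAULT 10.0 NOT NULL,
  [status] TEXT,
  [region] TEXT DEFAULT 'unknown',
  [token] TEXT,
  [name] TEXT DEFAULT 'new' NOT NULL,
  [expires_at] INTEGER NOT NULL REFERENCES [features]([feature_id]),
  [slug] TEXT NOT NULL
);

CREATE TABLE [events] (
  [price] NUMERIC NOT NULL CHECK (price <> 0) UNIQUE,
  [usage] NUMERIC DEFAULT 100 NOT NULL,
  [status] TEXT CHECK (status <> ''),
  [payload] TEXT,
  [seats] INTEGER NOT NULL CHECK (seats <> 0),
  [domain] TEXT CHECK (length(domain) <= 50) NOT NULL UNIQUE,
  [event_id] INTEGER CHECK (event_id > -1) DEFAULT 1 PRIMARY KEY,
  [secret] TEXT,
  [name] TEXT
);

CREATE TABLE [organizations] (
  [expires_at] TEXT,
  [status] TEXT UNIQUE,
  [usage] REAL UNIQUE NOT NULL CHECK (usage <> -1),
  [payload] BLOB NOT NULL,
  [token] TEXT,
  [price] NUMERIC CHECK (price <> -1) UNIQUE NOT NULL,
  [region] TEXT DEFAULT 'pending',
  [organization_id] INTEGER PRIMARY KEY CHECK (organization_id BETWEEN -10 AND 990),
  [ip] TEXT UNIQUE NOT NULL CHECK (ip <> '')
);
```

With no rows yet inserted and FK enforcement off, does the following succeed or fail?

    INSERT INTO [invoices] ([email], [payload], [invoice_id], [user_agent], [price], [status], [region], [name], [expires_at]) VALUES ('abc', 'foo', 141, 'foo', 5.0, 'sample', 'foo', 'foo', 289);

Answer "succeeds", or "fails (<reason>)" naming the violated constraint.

fails (NOT NULL on slug)

slug is omitted from the column list and has no DEFAULT, so it would receive NULL.
But slug is declared NOT NULL.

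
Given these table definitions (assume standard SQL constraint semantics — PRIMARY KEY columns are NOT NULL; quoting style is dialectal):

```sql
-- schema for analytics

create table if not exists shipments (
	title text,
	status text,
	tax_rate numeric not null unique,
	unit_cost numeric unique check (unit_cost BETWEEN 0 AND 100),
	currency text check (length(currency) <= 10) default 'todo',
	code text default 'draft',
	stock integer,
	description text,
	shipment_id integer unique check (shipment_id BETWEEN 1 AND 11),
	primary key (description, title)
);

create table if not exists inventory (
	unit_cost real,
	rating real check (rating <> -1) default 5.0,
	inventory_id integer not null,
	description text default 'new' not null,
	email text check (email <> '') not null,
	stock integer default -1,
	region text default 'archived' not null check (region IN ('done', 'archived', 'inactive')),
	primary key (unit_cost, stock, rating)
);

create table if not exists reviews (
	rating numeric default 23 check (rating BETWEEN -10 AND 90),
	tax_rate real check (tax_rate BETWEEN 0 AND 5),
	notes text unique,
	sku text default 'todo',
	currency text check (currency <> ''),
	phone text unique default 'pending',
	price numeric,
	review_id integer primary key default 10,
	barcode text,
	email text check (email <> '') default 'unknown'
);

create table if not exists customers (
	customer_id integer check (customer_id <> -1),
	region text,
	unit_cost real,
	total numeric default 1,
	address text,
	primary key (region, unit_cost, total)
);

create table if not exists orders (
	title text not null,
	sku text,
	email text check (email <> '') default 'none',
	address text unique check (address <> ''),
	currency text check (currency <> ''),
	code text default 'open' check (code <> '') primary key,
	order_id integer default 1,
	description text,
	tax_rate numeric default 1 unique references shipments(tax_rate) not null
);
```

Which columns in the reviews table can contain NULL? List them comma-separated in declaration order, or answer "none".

rating, tax_rate, notes, sku, currency, phone, price, barcode, email

- rating: CHECK does not forbid NULL (a CHECK constraint passes when its expression is NULL) → nullable.
- tax_rate: CHECK does not forbid NULL (a CHECK constraint passes when its expression is NULL) → nullable.
- notes: UNIQUE does not imply NOT NULL → nullable.
- sku: DEFAULT only fills an omitted column; an explicit NULL is still allowed → nullable.
- currency: CHECK does not forbid NULL (a CHECK constraint passes when its expression is NULL) → nullable.
- phone: UNIQUE does not imply NOT NULL → nullable.
- price: no NOT NULL constraint applies → nullable.
- review_id: part of the PRIMARY KEY, which implies NOT NULL → not nullable.
- barcode: no NOT NULL constraint applies → nullable.
- email: CHECK does not forbid NULL (a CHECK constraint passes when its expression is NULL) → nullable.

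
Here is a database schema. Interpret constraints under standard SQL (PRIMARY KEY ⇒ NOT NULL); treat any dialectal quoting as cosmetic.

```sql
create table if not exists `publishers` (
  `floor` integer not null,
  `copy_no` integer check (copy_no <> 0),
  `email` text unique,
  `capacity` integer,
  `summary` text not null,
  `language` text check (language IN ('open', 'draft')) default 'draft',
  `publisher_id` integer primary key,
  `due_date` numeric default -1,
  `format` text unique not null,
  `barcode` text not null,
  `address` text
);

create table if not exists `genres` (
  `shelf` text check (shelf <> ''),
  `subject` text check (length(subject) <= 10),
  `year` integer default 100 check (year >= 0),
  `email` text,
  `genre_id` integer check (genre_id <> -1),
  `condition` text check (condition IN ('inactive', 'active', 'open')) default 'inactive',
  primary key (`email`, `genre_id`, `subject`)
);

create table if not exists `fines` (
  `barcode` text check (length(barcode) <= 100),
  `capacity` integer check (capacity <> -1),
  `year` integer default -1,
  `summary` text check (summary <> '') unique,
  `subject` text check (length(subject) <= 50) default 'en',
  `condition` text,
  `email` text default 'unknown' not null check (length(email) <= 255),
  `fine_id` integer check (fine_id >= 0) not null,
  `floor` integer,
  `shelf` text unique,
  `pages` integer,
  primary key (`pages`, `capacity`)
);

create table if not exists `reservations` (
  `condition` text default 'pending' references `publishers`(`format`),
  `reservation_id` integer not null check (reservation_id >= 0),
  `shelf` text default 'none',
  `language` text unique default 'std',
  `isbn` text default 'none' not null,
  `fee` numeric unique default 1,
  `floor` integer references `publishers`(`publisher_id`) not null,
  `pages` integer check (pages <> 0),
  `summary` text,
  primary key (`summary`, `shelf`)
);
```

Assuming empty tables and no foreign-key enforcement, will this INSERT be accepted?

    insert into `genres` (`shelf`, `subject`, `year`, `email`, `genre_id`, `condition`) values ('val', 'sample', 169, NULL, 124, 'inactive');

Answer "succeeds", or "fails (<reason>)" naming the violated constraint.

fails (NOT NULL on email)

email is explicitly set to NULL, but email is part of the PRIMARY KEY (implied NOT NULL).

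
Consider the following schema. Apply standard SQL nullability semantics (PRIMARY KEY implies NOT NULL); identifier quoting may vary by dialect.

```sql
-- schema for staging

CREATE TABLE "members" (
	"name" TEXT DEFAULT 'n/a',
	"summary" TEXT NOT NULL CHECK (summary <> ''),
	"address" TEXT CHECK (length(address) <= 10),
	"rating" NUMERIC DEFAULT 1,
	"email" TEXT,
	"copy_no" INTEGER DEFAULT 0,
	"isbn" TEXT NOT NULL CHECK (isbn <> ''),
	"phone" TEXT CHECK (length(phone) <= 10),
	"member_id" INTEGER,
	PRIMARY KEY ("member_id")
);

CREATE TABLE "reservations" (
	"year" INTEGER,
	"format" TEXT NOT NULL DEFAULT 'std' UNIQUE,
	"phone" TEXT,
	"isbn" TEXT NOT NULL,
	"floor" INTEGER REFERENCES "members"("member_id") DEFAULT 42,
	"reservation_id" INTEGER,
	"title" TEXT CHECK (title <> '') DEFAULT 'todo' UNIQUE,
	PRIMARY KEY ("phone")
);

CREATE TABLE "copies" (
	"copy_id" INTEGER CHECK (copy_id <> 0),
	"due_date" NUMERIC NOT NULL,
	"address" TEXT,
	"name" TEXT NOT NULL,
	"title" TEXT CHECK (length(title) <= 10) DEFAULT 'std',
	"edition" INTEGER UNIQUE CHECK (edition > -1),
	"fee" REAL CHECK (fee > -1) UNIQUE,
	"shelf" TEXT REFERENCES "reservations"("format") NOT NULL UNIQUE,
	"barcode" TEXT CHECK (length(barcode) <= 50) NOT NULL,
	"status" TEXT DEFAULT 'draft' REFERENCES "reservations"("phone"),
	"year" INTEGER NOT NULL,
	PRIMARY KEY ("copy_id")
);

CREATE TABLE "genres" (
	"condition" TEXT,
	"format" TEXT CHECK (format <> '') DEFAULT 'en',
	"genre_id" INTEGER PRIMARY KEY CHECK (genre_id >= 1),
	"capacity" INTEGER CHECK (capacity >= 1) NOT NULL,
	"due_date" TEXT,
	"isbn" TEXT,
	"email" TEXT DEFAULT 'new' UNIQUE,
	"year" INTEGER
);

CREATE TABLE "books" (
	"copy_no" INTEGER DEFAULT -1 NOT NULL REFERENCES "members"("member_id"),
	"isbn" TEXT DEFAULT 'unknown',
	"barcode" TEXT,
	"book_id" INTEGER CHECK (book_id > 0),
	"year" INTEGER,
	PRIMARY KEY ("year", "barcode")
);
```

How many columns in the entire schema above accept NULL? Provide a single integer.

23

members: 6 nullable (name, address, rating, email, copy_no, phone — PK (member_id) and explicit NOT NULL columns excluded).
reservations: 4 nullable (year, floor, reservation_id, title — PK (phone) and explicit NOT NULL columns excluded).
copies: 5 nullable (address, title, edition, fee, status — PK (copy_id) and explicit NOT NULL columns excluded).
genres: 6 nullable (condition, format, due_date, isbn, email, year — PK (genre_id) and explicit NOT NULL columns excluded).
books: 2 nullable (isbn, book_id — PK (year, barcode) and explicit NOT NULL columns excluded).
Total: 6 + 4 + 5 + 6 + 2 = 23.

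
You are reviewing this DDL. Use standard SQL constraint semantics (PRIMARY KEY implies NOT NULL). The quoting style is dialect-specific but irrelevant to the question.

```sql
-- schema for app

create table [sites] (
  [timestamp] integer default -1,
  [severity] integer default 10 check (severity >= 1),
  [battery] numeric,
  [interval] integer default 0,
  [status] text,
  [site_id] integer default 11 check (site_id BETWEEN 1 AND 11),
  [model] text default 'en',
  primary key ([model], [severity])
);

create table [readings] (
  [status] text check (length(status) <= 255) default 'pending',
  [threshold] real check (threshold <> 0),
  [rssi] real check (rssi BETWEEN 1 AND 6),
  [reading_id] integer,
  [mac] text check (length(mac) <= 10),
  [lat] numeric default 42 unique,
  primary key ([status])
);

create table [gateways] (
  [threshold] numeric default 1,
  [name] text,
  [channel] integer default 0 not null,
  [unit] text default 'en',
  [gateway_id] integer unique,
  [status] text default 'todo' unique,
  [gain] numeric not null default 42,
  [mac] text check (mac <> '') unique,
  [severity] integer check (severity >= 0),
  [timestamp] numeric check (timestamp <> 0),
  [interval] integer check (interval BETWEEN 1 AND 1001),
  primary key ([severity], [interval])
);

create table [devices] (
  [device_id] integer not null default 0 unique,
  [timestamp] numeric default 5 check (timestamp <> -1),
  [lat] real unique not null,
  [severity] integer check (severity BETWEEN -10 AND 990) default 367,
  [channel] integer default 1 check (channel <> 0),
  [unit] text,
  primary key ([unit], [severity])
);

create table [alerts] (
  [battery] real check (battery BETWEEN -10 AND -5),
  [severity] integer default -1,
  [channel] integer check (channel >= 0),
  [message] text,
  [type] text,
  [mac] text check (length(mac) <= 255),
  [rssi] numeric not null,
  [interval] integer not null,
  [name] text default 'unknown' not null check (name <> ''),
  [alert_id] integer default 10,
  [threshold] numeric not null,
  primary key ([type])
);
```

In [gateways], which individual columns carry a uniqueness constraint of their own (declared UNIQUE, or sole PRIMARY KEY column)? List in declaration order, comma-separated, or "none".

- threshold: no UNIQUE or single-column PK constraint.
- name: no UNIQUE or single-column PK constraint.
- channel: no UNIQUE or single-column PK constraint.
- unit: no UNIQUE or single-column PK constraint.
- gateway_id: declared UNIQUE → unique.
- status: declared UNIQUE → unique.
- gain: no UNIQUE or single-column PK constraint.
- mac: declared UNIQUE → unique.
- severity: part of a composite PRIMARY KEY — only the tuple is unique, not this column on its own.
- timestamp: no UNIQUE or single-column PK constraint.
- interval: part of a composite PRIMARY KEY — only the tuple is unique, not this column on its own.

gateway_id, status, mac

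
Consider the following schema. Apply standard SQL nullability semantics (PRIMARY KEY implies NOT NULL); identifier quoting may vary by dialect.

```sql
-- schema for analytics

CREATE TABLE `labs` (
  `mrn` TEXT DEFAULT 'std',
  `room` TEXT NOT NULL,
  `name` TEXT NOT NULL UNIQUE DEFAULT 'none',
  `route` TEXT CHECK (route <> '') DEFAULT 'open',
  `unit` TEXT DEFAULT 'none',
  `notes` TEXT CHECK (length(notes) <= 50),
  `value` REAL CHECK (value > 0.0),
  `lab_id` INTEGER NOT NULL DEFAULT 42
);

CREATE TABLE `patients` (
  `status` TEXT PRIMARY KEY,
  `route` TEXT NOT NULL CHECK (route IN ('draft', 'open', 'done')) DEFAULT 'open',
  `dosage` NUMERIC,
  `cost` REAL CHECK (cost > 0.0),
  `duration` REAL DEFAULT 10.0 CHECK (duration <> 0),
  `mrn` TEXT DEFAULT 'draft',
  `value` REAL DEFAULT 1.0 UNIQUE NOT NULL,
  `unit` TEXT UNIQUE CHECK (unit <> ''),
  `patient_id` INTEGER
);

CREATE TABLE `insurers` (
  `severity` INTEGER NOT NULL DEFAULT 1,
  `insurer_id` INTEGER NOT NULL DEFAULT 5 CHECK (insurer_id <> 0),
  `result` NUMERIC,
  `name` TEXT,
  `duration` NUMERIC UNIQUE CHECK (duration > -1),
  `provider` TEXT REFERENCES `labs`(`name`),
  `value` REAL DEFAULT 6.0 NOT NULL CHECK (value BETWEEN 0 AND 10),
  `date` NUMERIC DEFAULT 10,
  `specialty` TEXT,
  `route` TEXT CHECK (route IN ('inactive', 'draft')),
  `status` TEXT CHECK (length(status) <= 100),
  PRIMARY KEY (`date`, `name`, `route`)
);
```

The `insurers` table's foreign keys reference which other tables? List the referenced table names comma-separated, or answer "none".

- provider REFERENCES labs(name).

labs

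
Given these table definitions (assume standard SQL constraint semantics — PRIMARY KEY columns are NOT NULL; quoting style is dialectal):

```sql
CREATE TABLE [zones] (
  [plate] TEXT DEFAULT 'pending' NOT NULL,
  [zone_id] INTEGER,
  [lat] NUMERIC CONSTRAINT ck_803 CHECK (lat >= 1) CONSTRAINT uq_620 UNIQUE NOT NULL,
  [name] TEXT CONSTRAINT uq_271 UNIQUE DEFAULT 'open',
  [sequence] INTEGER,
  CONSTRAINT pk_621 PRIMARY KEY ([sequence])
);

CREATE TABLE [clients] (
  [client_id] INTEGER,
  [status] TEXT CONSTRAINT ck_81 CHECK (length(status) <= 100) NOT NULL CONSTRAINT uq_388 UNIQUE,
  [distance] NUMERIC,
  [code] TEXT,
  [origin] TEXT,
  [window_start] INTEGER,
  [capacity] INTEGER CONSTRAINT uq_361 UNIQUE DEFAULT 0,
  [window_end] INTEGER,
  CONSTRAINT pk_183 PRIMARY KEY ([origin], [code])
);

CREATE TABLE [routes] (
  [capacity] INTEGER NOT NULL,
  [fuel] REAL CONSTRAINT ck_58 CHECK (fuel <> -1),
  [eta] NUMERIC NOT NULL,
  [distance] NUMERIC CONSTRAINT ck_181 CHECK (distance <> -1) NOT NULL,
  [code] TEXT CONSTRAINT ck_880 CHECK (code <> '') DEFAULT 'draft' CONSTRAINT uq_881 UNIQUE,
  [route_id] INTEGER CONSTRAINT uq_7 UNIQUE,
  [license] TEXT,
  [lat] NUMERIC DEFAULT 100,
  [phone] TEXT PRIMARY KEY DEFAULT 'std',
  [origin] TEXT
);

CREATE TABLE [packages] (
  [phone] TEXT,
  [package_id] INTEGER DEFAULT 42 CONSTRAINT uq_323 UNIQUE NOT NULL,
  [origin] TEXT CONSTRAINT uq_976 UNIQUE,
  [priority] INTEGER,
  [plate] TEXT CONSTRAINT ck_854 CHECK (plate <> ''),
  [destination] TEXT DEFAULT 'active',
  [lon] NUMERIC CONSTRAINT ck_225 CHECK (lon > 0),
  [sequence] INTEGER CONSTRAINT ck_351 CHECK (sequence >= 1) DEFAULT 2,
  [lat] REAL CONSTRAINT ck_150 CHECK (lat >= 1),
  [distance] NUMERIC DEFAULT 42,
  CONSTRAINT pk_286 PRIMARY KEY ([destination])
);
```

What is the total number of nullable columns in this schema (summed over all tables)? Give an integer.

zones: 2 nullable (zone_id, name — PK (sequence) and explicit NOT NULL columns excluded).
clients: 5 nullable (client_id, distance, window_start, capacity, window_end — PK (origin, code) and explicit NOT NULL columns excluded).
routes: 6 nullable (fuel, code, route_id, license, lat, origin — PK (phone) and explicit NOT NULL columns excluded).
packages: 8 nullable (phone, origin, priority, plate, lon, sequence, lat, distance — PK (destination) and explicit NOT NULL columns excluded).
Total: 2 + 5 + 6 + 8 = 21.

21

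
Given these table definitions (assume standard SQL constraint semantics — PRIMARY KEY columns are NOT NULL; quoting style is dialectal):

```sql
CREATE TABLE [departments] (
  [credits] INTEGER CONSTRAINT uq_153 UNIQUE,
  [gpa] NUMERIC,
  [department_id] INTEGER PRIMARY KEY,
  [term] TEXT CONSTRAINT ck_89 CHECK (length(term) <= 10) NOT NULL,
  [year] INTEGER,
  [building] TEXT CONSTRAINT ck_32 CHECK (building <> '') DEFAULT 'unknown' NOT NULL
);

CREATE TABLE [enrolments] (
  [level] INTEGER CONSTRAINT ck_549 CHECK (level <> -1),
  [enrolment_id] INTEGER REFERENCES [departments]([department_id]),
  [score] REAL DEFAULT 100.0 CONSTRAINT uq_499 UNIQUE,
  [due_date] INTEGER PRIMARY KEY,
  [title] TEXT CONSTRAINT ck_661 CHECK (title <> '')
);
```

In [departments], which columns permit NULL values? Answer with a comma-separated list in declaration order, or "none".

credits, gpa, year

- credits: UNIQUE does not imply NOT NULL → nullable.
- gpa: no NOT NULL constraint applies → nullable.
- department_id: part of the PRIMARY KEY, which implies NOT NULL → not nullable.
- term: declared NOT NULL → not nullable.
- year: no NOT NULL constraint applies → nullable.
- building: declared NOT NULL → not nullable.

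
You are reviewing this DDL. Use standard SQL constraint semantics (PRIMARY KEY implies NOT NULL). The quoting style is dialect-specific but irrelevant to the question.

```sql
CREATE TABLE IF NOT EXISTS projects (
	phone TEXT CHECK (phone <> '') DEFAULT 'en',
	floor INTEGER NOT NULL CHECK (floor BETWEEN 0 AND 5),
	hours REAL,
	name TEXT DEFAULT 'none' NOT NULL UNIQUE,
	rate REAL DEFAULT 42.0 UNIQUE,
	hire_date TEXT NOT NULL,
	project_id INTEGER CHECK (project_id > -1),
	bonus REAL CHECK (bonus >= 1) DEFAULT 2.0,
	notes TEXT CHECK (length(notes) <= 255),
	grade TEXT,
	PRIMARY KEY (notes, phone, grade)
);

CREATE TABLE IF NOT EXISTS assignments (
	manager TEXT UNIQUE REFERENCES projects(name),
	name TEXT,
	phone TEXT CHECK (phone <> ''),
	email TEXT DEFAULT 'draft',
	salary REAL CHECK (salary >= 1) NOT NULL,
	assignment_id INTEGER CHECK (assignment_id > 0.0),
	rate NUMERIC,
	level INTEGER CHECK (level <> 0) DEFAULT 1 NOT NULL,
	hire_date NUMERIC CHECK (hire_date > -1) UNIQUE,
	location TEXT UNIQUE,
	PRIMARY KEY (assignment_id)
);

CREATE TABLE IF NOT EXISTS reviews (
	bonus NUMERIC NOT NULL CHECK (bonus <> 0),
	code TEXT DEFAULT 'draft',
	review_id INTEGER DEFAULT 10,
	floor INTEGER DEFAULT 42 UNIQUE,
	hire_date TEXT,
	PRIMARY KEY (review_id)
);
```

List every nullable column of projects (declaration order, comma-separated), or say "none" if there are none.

hours, rate, project_id, bonus

- phone: part of the PRIMARY KEY, which implies NOT NULL → not nullable.
- floor: declared NOT NULL → not nullable.
- hours: no NOT NULL constraint applies → nullable.
- name: declared NOT NULL → not nullable.
- rate: UNIQUE does not imply NOT NULL → nullable.
- hire_date: declared NOT NULL → not nullable.
- project_id: CHECK does not forbid NULL (a CHECK constraint passes when its expression is NULL) → nullable.
- bonus: CHECK does not forbid NULL (a CHECK constraint passes when its expression is NULL) → nullable.
- notes: part of the PRIMARY KEY, which implies NOT NULL → not nullable.
- grade: part of the PRIMARY KEY, which implies NOT NULL → not nullable.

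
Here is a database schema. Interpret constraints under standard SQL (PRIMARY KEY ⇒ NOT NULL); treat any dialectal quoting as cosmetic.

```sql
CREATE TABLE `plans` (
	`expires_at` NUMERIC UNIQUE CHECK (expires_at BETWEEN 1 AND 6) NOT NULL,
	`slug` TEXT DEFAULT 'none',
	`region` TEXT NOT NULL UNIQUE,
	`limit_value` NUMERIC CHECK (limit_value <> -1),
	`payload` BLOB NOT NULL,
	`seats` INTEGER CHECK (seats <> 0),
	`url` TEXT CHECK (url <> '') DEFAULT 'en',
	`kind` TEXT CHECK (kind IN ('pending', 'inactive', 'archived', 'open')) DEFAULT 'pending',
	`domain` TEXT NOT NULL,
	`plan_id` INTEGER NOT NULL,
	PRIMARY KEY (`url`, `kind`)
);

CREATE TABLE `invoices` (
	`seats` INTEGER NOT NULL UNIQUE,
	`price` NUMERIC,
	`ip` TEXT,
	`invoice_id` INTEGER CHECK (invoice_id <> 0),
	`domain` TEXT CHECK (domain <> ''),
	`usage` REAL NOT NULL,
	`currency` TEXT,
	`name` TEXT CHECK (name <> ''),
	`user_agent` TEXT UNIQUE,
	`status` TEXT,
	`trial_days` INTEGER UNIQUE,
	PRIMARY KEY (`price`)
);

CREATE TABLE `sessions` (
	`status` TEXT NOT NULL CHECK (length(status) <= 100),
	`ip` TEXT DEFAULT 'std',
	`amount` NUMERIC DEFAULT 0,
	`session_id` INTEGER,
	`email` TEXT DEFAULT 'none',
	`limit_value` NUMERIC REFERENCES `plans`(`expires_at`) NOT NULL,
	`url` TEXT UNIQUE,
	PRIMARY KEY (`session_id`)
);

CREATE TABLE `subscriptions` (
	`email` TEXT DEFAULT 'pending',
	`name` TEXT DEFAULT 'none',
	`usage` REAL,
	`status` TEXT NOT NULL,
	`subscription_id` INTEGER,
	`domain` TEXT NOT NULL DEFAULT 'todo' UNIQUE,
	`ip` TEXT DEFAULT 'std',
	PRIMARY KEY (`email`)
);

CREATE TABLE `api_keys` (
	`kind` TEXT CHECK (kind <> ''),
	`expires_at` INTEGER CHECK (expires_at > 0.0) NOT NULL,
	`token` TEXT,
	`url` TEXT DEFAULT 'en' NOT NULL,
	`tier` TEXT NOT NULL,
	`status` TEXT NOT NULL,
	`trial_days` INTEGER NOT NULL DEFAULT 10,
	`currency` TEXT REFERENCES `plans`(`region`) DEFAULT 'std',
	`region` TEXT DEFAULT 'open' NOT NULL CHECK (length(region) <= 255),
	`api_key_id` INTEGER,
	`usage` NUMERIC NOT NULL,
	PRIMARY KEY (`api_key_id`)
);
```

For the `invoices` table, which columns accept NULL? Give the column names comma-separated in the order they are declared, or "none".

ip, invoice_id, domain, currency, name, user_agent, status, trial_days

- seats: declared NOT NULL → not nullable.
- price: part of the PRIMARY KEY, which implies NOT NULL → not nullable.
- ip: no NOT NULL constraint applies → nullable.
- invoice_id: CHECK does not forbid NULL (a CHECK constraint passes when its expression is NULL) → nullable.
- domain: CHECK does not forbid NULL (a CHECK constraint passes when its expression is NULL) → nullable.
- usage: declared NOT NULL → not nullable.
- currency: no NOT NULL constraint applies → nullable.
- name: CHECK does not forbid NULL (a CHECK constraint passes when its expression is NULL) → nullable.
- user_agent: UNIQUE does not imply NOT NULL → nullable.
- status: no NOT NULL constraint applies → nullable.
- trial_days: UNIQUE does not imply NOT NULL → nullable.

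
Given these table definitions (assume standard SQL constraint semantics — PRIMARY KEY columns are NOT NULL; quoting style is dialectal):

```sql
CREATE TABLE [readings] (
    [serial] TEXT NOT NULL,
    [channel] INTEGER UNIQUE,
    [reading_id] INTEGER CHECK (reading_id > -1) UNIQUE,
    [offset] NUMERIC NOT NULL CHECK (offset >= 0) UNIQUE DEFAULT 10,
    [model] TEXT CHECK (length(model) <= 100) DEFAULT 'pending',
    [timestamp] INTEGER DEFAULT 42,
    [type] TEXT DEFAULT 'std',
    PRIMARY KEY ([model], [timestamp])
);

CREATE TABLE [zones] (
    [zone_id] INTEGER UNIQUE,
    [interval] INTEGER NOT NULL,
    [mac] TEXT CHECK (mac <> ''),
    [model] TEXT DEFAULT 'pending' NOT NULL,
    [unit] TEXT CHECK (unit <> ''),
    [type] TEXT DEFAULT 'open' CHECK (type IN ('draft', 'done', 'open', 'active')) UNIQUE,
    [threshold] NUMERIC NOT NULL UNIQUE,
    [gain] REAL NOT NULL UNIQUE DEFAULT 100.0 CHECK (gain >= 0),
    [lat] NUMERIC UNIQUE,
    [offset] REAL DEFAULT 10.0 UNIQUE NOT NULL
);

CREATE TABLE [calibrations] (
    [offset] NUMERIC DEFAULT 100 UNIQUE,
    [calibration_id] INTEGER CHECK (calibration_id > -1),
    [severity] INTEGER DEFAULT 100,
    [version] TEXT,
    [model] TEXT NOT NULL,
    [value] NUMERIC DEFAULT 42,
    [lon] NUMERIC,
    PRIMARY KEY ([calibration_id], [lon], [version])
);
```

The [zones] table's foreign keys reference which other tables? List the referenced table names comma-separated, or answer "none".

none

No column in zones has a REFERENCES clause.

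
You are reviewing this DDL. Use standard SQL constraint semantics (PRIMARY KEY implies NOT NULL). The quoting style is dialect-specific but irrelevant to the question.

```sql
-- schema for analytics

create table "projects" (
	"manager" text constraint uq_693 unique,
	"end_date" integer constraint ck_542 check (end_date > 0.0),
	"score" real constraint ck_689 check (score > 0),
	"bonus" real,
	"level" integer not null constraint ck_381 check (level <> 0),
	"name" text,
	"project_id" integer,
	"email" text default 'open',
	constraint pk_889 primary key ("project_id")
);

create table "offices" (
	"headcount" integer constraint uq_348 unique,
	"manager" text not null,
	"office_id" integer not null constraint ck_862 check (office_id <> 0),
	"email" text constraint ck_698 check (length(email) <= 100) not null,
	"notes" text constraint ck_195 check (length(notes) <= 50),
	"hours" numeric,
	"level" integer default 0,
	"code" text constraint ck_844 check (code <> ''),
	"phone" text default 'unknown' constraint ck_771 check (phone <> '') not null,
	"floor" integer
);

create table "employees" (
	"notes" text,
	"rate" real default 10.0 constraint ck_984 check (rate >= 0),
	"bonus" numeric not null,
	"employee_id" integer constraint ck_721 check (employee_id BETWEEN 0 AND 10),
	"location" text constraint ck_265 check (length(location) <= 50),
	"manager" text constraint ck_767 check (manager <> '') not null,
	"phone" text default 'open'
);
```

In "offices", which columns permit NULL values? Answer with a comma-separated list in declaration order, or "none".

- headcount: UNIQUE does not imply NOT NULL → nullable.
- manager: declared NOT NULL → not nullable.
- office_id: declared NOT NULL → not nullable.
- email: declared NOT NULL → not nullable.
- notes: CHECK does not forbid NULL (a CHECK constraint passes when its expression is NULL) → nullable.
- hours: no NOT NULL constraint applies → nullable.
- level: DEFAULT only fills an omitted column; an explicit NULL is still allowed → nullable.
- code: CHECK does not forbid NULL (a CHECK constraint passes when its expression is NULL) → nullable.
- phone: declared NOT NULL → not nullable.
- floor: no NOT NULL constraint applies → nullable.

headcount, notes, hours, level, code, floor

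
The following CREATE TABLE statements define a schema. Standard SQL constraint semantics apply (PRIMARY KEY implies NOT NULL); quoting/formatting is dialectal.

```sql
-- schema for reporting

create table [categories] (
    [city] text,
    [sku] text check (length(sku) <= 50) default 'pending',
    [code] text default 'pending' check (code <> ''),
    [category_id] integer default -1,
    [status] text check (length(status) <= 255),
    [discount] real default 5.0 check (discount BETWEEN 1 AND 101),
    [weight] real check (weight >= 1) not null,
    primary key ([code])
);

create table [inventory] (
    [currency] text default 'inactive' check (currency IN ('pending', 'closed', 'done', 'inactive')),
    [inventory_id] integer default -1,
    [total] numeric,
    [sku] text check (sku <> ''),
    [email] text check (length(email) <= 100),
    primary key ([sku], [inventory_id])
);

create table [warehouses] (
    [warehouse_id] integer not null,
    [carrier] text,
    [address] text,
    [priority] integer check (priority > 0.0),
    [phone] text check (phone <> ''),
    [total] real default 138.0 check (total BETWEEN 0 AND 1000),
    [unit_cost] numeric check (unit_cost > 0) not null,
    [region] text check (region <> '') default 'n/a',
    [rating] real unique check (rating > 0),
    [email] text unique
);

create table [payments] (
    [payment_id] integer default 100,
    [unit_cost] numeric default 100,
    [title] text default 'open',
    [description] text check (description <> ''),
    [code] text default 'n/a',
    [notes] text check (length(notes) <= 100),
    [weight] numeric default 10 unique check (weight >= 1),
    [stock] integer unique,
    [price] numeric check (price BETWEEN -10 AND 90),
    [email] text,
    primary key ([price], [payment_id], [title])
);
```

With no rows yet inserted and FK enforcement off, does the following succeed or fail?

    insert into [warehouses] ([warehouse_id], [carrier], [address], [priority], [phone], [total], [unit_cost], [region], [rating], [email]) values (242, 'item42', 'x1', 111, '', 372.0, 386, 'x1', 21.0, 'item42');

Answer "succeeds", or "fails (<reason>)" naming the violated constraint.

The value '' for phone violates CHECK (phone <> '').

fails (CHECK on phone)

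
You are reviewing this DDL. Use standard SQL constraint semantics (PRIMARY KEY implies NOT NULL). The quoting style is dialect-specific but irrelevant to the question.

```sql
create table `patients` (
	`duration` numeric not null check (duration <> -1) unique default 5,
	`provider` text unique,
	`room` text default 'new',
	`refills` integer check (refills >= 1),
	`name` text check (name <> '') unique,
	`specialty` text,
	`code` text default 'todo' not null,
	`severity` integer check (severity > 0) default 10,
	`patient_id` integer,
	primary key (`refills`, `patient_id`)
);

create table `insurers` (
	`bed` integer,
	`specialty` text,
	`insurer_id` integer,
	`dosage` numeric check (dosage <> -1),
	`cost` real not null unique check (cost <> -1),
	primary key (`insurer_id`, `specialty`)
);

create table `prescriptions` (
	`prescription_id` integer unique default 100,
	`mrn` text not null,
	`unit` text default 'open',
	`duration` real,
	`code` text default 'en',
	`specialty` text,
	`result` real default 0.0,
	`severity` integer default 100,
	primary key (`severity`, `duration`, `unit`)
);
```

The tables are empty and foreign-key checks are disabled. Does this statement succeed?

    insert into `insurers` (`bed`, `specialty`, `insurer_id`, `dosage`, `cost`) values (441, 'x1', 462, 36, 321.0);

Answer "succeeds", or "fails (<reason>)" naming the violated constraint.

NOT NULL columns: cost is supplied; insurer_id is supplied; specialty is supplied.
CHECK constraints: 36 satisfies (dosage <> -1); 321.0 satisfies (cost <> -1).
No constraint is violated.

succeeds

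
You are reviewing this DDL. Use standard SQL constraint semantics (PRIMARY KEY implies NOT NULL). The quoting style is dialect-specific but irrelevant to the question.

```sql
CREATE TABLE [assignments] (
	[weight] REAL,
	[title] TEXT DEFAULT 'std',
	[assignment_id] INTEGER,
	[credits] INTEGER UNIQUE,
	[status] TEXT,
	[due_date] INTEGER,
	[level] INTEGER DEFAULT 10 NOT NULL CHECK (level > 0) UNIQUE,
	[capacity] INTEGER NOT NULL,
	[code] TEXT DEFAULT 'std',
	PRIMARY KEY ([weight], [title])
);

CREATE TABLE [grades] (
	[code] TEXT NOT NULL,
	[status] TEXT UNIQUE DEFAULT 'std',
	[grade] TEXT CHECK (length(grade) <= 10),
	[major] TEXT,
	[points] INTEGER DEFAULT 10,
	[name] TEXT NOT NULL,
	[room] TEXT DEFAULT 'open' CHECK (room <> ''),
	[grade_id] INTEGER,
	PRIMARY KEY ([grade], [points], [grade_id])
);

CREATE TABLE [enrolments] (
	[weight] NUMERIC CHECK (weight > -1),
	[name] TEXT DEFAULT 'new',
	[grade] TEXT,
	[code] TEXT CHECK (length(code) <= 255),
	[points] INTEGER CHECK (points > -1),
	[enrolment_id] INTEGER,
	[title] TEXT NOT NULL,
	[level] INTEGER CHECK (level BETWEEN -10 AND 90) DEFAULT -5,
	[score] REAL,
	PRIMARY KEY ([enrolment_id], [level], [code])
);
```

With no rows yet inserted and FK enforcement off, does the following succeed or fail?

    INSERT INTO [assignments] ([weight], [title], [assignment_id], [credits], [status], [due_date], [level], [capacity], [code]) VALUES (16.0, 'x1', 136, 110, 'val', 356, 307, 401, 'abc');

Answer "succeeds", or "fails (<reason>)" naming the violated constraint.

succeeds

NOT NULL columns: capacity is supplied; level is supplied; title is supplied; weight is supplied.
CHECK constraints: 307 satisfies (level > 0).
No constraint is violated.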